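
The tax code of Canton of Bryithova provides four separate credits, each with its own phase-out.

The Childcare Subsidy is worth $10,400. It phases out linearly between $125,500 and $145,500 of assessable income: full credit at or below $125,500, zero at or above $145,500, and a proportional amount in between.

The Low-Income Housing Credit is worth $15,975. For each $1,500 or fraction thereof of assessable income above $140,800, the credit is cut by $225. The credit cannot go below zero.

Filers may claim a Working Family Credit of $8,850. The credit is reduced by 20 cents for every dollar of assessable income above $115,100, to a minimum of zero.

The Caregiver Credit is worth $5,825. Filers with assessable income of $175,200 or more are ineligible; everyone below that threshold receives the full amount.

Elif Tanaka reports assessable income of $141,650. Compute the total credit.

Childcare Subsidy: $141,650 is $16,150 into a $20,000 phase-out range, leaving 3,850/20,000 of the credit: $10,400 × 3,850/20,000 = $2,002.
Low-Income Housing Credit: income exceeds $140,800 by $850, which is 1 full-or-partial $1,500 increment; reduction = 1 × $225 = $225, leaving $15,750.
Working Family Credit: 20% of the $26,550 excess over $115,100 is $5,310; credit = $8,850 − $5,310 = $3,540.
Caregiver Credit: $141,650 is below the $175,200 cutoff, so the full $5,825 applies.
Total: $2,002 + $15,750 + $3,540 + $5,825 = $27,117.

$27,117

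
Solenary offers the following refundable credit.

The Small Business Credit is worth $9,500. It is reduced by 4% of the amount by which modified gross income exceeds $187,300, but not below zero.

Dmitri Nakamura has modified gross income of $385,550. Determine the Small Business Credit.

Small Business Credit: 4% of the $198,250 excess over $187,300 is $7,930; credit = $9,500 − $7,930 = $1,570.

$1,570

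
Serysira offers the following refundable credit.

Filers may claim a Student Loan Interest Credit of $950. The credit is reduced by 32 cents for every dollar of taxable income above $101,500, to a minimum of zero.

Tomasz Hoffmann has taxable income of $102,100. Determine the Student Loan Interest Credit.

$758

Student Loan Interest Credit: 32% of the $600 excess over $101,500 is $192; credit = $950 − $192 = $758.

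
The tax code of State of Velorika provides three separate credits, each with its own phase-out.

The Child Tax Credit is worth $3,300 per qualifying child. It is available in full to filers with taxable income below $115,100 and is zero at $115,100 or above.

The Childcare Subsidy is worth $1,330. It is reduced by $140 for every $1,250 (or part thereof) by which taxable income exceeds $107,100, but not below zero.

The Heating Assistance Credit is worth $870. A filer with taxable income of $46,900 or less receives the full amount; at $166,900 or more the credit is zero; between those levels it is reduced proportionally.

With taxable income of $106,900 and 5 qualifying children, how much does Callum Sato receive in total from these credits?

Child Tax Credit: base = 5 × $3,300 = $16,500. $106,900 is below the $115,100 cutoff, so the full $16,500 applies.
Childcare Subsidy: $106,900 is at or below the $107,100 threshold, so the full $1,330 applies.
Heating Assistance Credit: $106,900 is $60,000 into a $120,000 phase-out range, leaving 60,000/120,000 of the credit: $870 × 60,000/120,000 = $435.
Total: $16,500 + $1,330 + $435 = $18,265.

$18,265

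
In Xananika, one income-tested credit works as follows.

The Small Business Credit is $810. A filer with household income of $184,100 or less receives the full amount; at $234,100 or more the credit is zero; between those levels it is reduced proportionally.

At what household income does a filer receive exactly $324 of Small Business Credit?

$324 is 324/810 of the full $810, so 486/810 of the $50,000 range has been used: income = $184,100 + $50,000 × 486/810 = $214,100.

$214,100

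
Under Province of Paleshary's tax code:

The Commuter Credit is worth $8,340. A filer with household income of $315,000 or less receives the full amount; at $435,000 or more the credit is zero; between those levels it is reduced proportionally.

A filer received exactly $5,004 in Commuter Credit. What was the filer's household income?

$5,004 is 5,004/8,340 of the full $8,340, so 3,336/8,340 of the $120,000 range has been used: income = $315,000 + $120,000 × 3,336/8,340 = $363,000.

$363,000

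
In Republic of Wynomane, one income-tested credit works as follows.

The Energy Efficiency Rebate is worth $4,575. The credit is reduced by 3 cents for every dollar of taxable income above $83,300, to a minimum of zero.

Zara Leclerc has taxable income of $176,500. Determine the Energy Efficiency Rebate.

$1,779

Energy Efficiency Rebate: 3% of the $93,200 excess over $83,300 is $2,796; credit = $4,575 − $2,796 = $1,779.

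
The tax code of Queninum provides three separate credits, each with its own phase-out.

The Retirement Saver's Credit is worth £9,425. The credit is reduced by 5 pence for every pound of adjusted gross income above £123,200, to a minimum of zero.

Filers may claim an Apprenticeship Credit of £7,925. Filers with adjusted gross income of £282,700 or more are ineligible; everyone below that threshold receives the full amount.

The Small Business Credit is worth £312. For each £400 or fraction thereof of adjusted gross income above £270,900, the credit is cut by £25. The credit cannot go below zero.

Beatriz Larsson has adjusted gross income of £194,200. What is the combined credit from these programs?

Retirement Saver's Credit: 5% of the £71,000 excess over £123,200 is £3,550; credit = £9,425 − £3,550 = £5,875.
Apprenticeship Credit: £194,200 is below the £282,700 cutoff, so the full £7,925 applies.
Small Business Credit: £194,200 is at or below the £270,900 threshold, so the full £312 applies.
Total: £5,875 + £7,925 + £312 = £14,112.

£14,112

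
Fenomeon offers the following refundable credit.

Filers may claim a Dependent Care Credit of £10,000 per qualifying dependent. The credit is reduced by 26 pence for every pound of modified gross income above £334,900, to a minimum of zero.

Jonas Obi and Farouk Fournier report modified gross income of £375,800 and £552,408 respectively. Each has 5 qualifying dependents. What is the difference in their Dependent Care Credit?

Jonas (£375,800): Dependent Care Credit: base = 5 × £10,000 = £50,000. 26% of the £40,900 excess over £334,900 is £10,634; credit = £50,000 − £10,634 = £39,366.
Farouk (£552,408): Dependent Care Credit: base = 5 × £10,000 = £50,000. 26% of the £217,508 excess over £334,900 is £56,552.08 ≥ base, so the credit is £0.
Difference: |£39,366 − £0| = £39,366.

£39,366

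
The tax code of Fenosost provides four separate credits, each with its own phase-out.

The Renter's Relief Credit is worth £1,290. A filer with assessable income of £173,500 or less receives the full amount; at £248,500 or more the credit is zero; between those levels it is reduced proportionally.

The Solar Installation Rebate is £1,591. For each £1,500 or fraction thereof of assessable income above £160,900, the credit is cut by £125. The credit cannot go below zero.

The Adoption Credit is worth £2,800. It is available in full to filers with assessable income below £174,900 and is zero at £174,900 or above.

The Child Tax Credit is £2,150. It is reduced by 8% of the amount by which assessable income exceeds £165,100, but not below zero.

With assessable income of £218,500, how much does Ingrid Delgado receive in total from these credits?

£516

Renter's Relief Credit: £218,500 is £45,000 into a £75,000 phase-out range, leaving 30,000/75,000 of the credit: £1,290 × 30,000/75,000 = £516.
Solar Installation Rebate: income exceeds £160,900 by £57,600 → 39 increments × £125 = £4,875 ≥ base, so the credit is £0.
Adoption Credit: £218,500 meets or exceeds the £174,900 cutoff, so the credit is £0.
Child Tax Credit: 8% of the £53,400 excess over £165,100 is £4,272 ≥ base, so the credit is £0.
Total: £516 + £0 + £0 + £0 = £516.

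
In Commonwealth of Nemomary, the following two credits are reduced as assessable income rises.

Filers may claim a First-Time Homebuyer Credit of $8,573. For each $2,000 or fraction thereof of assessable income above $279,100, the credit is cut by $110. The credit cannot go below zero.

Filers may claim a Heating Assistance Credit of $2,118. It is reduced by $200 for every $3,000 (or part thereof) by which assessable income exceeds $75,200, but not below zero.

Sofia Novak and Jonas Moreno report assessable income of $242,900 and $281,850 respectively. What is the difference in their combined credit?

Sofia ($242,900): First-Time Homebuyer Credit: $242,900 is at or below the $279,100 threshold, so the full $8,573 applies. Heating Assistance Credit: income exceeds $75,200 by $167,700 → 56 increments × $200 = $11,200 ≥ base, so the credit is $0. total $8,573 + $0 = $8,573
Jonas ($281,850): First-Time Homebuyer Credit: income exceeds $279,100 by $2,750, which is 2 full-or-partial $2,000 increments; reduction = 2 × $110 = $220, leaving $8,353. Heating Assistance Credit: income exceeds $75,200 by $206,650 → 69 increments × $200 = $13,800 ≥ base, so the credit is $0. total $8,353 + $0 = $8,353
Difference: |$8,573 − $8,353| = $220.

$220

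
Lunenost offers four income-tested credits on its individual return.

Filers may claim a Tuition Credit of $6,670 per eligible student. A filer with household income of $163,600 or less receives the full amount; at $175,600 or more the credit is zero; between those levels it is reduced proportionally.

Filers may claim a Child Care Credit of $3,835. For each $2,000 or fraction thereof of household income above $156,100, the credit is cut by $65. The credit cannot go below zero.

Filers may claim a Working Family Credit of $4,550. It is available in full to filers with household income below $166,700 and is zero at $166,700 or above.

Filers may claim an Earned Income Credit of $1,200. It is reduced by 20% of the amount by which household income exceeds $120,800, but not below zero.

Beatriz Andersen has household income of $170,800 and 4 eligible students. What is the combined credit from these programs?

Tuition Credit: base = 4 × $6,670 = $26,680. $170,800 is $7,200 into a $12,000 phase-out range, leaving 4,800/12,000 of the credit: $26,680 × 4,800/12,000 = $10,672.
Child Care Credit: income exceeds $156,100 by $14,700, which is 8 full-or-partial $2,000 increments; reduction = 8 × $65 = $520, leaving $3,315.
Working Family Credit: $170,800 meets or exceeds the $166,700 cutoff, so the credit is $0.
Earned Income Credit: 20% of the $50,000 excess over $120,800 is $10,000 ≥ base, so the credit is $0.
Total: $10,672 + $3,315 + $0 + $0 = $13,987.

$13,987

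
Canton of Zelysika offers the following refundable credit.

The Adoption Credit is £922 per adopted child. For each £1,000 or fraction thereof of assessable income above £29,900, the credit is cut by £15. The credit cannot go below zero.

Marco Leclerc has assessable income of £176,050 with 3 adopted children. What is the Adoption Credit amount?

£561

Adoption Credit: base = 3 × £922 = £2,766. income exceeds £29,900 by £146,150, which is 147 full-or-partial £1,000 increments; reduction = 147 × £15 = £2,205, leaving £561.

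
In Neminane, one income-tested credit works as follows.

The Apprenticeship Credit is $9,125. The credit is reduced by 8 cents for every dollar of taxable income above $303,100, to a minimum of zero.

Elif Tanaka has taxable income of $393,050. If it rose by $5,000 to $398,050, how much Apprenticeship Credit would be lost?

At $393,050 — 8% of the $89,950 excess over $303,100 is $7,196; credit = $9,125 − $7,196 = $1,929.
At $398,050 — 8% of the $94,950 excess over $303,100 is $7,596; credit = $9,125 − $7,596 = $1,529.
Lost: $1,929 − $1,529 = $400.

$400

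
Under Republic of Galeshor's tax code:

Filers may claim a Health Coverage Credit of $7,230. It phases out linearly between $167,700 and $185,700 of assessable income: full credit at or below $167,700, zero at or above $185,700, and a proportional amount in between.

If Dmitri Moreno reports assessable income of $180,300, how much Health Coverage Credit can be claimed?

Health Coverage Credit: $180,300 is $12,600 into a $18,000 phase-out range, leaving 5,400/18,000 of the credit: $7,230 × 5,400/18,000 = $2,169.

$2,169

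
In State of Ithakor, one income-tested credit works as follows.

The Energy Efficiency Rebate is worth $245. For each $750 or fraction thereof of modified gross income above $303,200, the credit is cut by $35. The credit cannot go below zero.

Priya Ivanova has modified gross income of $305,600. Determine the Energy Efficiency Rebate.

Energy Efficiency Rebate: income exceeds $303,200 by $2,400, which is 4 full-or-partial $750 increments; reduction = 4 × $35 = $140, leaving $105.

$105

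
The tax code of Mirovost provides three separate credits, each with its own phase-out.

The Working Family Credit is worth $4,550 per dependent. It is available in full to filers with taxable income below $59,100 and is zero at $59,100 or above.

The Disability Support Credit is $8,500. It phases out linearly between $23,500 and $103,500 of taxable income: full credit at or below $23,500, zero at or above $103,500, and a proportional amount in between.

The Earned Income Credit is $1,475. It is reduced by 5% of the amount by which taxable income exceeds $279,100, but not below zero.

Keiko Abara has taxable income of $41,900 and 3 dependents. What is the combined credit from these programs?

$21,670

Working Family Credit: base = 3 × $4,550 = $13,650. $41,900 is below the $59,100 cutoff, so the full $13,650 applies.
Disability Support Credit: $41,900 is $18,400 into a $80,000 phase-out range, leaving 61,600/80,000 of the credit: $8,500 × 61,600/80,000 = $6,545.
Earned Income Credit: $41,900 is at or below the $279,100 threshold, so the full $1,475 applies.
Total: $13,650 + $6,545 + $1,475 = $21,670.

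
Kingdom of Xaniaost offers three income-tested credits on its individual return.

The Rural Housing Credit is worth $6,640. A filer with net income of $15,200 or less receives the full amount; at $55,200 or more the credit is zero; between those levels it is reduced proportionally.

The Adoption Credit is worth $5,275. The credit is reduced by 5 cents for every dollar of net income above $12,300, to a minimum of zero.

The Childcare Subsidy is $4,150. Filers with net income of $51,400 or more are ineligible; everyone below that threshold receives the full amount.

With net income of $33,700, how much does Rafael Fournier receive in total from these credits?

Rural Housing Credit: $33,700 is $18,500 into a $40,000 phase-out range, leaving 21,500/40,000 of the credit: $6,640 × 21,500/40,000 = $3,569.
Adoption Credit: 5% of the $21,400 excess over $12,300 is $1,070; credit = $5,275 − $1,070 = $4,205.
Childcare Subsidy: $33,700 is below the $51,400 cutoff, so the full $4,150 applies.
Total: $3,569 + $4,205 + $4,150 = $11,924.

$11,924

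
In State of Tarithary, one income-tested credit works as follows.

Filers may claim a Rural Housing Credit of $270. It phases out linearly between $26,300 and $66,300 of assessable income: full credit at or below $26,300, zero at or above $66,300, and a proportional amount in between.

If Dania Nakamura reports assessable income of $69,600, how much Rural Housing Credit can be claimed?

$0

Rural Housing Credit: $69,600 is at or above $66,300, so the credit is $0.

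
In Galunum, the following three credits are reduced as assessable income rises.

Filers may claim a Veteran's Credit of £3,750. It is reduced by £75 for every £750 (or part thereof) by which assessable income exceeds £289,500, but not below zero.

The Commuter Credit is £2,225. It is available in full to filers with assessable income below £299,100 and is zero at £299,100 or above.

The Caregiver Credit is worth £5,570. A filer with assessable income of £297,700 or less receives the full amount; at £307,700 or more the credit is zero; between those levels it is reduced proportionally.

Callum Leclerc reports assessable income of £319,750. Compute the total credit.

£675

Veteran's Credit: income exceeds £289,500 by £30,250, which is 41 full-or-partial £750 increments; reduction = 41 × £75 = £3,075, leaving £675.
Commuter Credit: £319,750 meets or exceeds the £299,100 cutoff, so the credit is £0.
Caregiver Credit: £319,750 is at or above £307,700, so the credit is £0.
Total: £675 + £0 + £0 = £675.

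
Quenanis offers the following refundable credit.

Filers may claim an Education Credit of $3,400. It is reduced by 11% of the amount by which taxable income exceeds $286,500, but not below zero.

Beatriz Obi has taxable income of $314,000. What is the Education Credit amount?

Education Credit: 11% of the $27,500 excess over $286,500 is $3,025; credit = $3,400 − $3,025 = $375.

$375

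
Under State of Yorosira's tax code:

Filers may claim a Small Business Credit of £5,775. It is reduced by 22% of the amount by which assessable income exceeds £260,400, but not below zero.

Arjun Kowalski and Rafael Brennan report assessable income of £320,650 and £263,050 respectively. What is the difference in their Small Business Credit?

Arjun (£320,650): Small Business Credit: 22% of the £60,250 excess over £260,400 is £13,255 ≥ base, so the credit is £0.
Rafael (£263,050): Small Business Credit: 22% of the £2,650 excess over £260,400 is £583; credit = £5,775 − £583 = £5,192.
Difference: |£0 − £5,192| = £5,192.

£5,192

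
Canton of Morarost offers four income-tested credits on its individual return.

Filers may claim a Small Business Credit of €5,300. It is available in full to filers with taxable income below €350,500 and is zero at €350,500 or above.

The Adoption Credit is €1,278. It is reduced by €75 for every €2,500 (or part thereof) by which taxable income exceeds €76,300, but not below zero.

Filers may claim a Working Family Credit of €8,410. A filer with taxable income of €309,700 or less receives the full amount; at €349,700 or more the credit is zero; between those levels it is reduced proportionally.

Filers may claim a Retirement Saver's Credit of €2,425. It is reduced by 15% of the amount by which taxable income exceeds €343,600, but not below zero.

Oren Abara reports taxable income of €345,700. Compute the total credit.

€8,251

Small Business Credit: €345,700 is below the €350,500 cutoff, so the full €5,300 applies.
Adoption Credit: income exceeds €76,300 by €269,400 → 108 increments × €75 = €8,100 ≥ base, so the credit is €0.
Working Family Credit: €345,700 is €36,000 into a €40,000 phase-out range, leaving 4,000/40,000 of the credit: €8,410 × 4,000/40,000 = €841.
Retirement Saver's Credit: 15% of the €2,100 excess over €343,600 is €315; credit = €2,425 − €315 = €2,110.
Total: €5,300 + €0 + €841 + €2,110 = €8,251.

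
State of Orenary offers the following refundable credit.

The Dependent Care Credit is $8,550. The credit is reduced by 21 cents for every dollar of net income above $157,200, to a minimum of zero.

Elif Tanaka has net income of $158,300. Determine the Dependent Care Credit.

$8,319

Dependent Care Credit: 21% of the $1,100 excess over $157,200 is $231; credit = $8,550 − $231 = $8,319.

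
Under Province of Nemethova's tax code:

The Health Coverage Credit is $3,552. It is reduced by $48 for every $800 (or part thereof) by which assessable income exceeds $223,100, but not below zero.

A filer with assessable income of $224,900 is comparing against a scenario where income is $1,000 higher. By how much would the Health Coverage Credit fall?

At $224,900 — income exceeds $223,100 by $1,800, which is 3 full-or-partial $800 increments; reduction = 3 × $48 = $144, leaving $3,408.
At $225,900 — income exceeds $223,100 by $2,800, which is 4 full-or-partial $800 increments; reduction = 4 × $48 = $192, leaving $3,360.
Lost: $3,408 − $3,360 = $48.

$48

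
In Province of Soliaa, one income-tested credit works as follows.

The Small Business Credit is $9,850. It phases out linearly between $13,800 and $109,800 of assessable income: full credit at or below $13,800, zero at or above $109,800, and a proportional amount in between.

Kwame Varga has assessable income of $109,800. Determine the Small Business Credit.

$0

Small Business Credit: $109,800 is at or above $109,800, so the credit is $0.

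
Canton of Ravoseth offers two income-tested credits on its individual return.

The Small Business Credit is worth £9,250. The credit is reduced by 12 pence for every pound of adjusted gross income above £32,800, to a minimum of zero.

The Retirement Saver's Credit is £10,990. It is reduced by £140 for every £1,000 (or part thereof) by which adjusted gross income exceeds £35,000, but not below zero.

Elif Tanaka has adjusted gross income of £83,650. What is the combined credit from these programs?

£7,278

Small Business Credit: 12% of the £50,850 excess over £32,800 is £6,102; credit = £9,250 − £6,102 = £3,148.
Retirement Saver's Credit: income exceeds £35,000 by £48,650, which is 49 full-or-partial £1,000 increments; reduction = 49 × £140 = £6,860, leaving £4,130.
Total: £3,148 + £4,130 = £7,278.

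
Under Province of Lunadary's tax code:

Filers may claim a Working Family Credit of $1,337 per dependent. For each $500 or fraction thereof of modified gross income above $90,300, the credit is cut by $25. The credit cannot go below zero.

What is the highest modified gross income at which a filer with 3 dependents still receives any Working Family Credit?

Full credit = 3 × $1,337 = $4,011.
After 160 increments the reduction is 160 × $25 = $4,000, leaving $11; one more increment wipes it out. Increment 160 ends at excess 160 × $500 = $80,000, so the highest qualifying income is $90,300 + $80,000 = $170,300.

$170,300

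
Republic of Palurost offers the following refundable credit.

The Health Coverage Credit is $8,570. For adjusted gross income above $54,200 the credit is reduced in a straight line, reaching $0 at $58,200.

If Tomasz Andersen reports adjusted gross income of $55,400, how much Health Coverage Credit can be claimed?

$5,999

Health Coverage Credit: $55,400 is $1,200 into a $4,000 phase-out range, leaving 2,800/4,000 of the credit: $8,570 × 2,800/4,000 = $5,999.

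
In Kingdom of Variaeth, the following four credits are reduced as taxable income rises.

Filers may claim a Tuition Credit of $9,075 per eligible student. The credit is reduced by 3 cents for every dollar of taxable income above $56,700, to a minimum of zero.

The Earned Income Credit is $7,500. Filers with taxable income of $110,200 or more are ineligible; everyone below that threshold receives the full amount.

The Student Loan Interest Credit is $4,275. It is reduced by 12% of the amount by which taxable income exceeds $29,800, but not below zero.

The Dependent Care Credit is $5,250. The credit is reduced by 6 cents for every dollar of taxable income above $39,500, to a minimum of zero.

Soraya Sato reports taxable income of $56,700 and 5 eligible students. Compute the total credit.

Tuition Credit: base = 5 × $9,075 = $45,375. $56,700 is at or below the $56,700 threshold, so the full $45,375 applies.
Earned Income Credit: $56,700 is below the $110,200 cutoff, so the full $7,500 applies.
Student Loan Interest Credit: 12% of the $26,900 excess over $29,800 is $3,228; credit = $4,275 − $3,228 = $1,047.
Dependent Care Credit: 6% of the $17,200 excess over $39,500 is $1,032; credit = $5,250 − $1,032 = $4,218.
Total: $45,375 + $7,500 + $1,047 + $4,218 = $58,140.

$58,140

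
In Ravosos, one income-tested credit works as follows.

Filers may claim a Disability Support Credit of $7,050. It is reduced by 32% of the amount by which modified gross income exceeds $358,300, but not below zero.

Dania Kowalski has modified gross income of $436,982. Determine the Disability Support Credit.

Disability Support Credit: 32% of the $78,682 excess over $358,300 is $25,178.24 ≥ base, so the credit is $0.

$0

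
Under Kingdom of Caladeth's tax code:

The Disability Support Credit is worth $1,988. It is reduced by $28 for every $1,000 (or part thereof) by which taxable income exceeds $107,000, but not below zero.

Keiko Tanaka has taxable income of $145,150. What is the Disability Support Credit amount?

Disability Support Credit: income exceeds $107,000 by $38,150, which is 39 full-or-partial $1,000 increments; reduction = 39 × $28 = $1,092, leaving $896.

$896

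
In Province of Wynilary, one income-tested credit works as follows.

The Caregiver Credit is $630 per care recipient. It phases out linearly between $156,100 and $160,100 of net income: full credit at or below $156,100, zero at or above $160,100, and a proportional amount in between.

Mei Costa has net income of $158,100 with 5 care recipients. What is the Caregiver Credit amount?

Caregiver Credit: base = 5 × $630 = $3,150. $158,100 is $2,000 into a $4,000 phase-out range, leaving 2,000/4,000 of the credit: $3,150 × 2,000/4,000 = $1,575.

$1,575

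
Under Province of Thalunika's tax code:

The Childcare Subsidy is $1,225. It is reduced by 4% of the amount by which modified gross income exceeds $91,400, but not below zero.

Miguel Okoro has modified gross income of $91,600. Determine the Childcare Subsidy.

Childcare Subsidy: 4% of the $200 excess over $91,400 is $8; credit = $1,225 − $8 = $1,217.

$1,217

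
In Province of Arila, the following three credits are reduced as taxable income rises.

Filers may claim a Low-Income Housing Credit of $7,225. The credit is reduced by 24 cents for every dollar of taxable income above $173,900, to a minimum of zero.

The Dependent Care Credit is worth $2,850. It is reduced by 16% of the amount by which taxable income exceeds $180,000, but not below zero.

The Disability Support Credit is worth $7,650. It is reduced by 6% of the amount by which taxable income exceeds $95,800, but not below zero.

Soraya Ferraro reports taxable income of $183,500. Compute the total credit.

Low-Income Housing Credit: 24% of the $9,600 excess over $173,900 is $2,304; credit = $7,225 − $2,304 = $4,921.
Dependent Care Credit: 16% of the $3,500 excess over $180,000 is $560; credit = $2,850 − $560 = $2,290.
Disability Support Credit: 6% of the $87,700 excess over $95,800 is $5,262; credit = $7,650 − $5,262 = $2,388.
Total: $4,921 + $2,290 + $2,388 = $9,599.

$9,599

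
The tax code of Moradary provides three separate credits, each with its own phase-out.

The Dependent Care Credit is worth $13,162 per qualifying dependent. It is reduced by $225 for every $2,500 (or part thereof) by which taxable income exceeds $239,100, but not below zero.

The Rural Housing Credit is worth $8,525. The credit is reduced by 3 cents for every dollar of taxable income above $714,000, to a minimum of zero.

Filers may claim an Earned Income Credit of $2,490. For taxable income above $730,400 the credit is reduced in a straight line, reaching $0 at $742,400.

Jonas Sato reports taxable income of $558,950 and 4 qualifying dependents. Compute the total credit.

$34,863

Dependent Care Credit: base = 4 × $13,162 = $52,648. income exceeds $239,100 by $319,850, which is 128 full-or-partial $2,500 increments; reduction = 128 × $225 = $28,800, leaving $23,848.
Rural Housing Credit: $558,950 is at or below the $714,000 threshold, so the full $8,525 applies.
Earned Income Credit: $558,950 is at or below the $730,400 threshold, so the full $2,490 applies.
Total: $23,848 + $8,525 + $2,490 = $34,863.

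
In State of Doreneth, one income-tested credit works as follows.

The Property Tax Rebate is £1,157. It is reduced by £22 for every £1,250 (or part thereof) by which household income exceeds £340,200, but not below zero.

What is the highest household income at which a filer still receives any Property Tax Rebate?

£405,200

After 52 increments the reduction is 52 × £22 = £1,144, leaving £13; one more increment wipes it out. Increment 52 ends at excess 52 × £1,250 = £65,000, so the highest qualifying income is £340,200 + £65,000 = £405,200.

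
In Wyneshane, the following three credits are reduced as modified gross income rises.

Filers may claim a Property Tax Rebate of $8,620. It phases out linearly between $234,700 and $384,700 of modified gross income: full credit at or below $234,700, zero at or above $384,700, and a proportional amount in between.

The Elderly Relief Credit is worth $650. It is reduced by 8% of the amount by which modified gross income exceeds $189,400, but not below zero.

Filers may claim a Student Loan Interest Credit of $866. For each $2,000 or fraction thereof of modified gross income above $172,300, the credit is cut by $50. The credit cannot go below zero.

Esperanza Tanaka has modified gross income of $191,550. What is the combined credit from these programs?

Property Tax Rebate: $191,550 is at or below the $234,700 threshold, so the full $8,620 applies.
Elderly Relief Credit: 8% of the $2,150 excess over $189,400 is $172; credit = $650 − $172 = $478.
Student Loan Interest Credit: income exceeds $172,300 by $19,250, which is 10 full-or-partial $2,000 increments; reduction = 10 × $50 = $500, leaving $366.
Total: $8,620 + $478 + $366 = $9,464.

$9,464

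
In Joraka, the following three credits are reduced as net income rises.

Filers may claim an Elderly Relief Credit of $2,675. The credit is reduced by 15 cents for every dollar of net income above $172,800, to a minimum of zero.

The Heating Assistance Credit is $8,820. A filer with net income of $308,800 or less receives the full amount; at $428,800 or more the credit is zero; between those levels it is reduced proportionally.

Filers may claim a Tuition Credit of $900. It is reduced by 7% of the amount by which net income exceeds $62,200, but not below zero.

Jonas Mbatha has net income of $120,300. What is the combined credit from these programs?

$11,495

Elderly Relief Credit: $120,300 is at or below the $172,800 threshold, so the full $2,675 applies.
Heating Assistance Credit: $120,300 is at or below the $308,800 threshold, so the full $8,820 applies.
Tuition Credit: 7% of the $58,100 excess over $62,200 is $4,067 ≥ base, so the credit is $0.
Total: $2,675 + $8,820 + $0 = $11,495.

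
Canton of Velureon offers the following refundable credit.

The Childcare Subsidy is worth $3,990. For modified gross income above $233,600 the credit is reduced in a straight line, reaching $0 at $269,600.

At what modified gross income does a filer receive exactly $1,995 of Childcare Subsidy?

$1,995 is 1,995/3,990 of the full $3,990, so 1,995/3,990 of the $36,000 range has been used: income = $233,600 + $36,000 × 1,995/3,990 = $251,600.

$251,600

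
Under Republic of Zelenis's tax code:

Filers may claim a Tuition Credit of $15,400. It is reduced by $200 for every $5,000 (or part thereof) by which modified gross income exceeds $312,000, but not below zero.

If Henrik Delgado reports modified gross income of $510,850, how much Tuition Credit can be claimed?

$7,400

Tuition Credit: income exceeds $312,000 by $198,850, which is 40 full-or-partial $5,000 increments; reduction = 40 × $200 = $8,000, leaving $7,400.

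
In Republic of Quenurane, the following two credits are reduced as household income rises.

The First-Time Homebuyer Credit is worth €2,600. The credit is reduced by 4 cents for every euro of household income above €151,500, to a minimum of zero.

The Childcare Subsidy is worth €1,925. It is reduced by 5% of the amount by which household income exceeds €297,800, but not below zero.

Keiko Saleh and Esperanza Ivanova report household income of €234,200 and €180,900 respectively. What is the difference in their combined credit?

€1,424

Keiko (€234,200): First-Time Homebuyer Credit: 4% of the €82,700 excess over €151,500 is €3,308 ≥ base, so the credit is €0. Childcare Subsidy: €234,200 is at or below the €297,800 threshold, so the full €1,925 applies. total €0 + €1,925 = €1,925
Esperanza (€180,900): First-Time Homebuyer Credit: 4% of the €29,400 excess over €151,500 is €1,176; credit = €2,600 − €1,176 = €1,424. Childcare Subsidy: €180,900 is at or below the €297,800 threshold, so the full €1,925 applies. total €1,424 + €1,925 = €3,349
Difference: |€1,925 − €3,349| = €1,424.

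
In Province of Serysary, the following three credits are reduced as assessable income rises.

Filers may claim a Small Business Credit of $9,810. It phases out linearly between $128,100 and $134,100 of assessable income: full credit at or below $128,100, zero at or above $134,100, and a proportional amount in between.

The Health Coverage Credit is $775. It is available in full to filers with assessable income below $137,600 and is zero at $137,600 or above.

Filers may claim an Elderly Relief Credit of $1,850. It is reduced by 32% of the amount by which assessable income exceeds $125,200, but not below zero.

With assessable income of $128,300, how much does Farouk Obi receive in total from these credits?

$11,116

Small Business Credit: $128,300 is $200 into a $6,000 phase-out range, leaving 5,800/6,000 of the credit: $9,810 × 5,800/6,000 = $9,483.
Health Coverage Credit: $128,300 is below the $137,600 cutoff, so the full $775 applies.
Elderly Relief Credit: 32% of the $3,100 excess over $125,200 is $992; credit = $1,850 − $992 = $858.
Total: $9,483 + $775 + $858 = $11,116.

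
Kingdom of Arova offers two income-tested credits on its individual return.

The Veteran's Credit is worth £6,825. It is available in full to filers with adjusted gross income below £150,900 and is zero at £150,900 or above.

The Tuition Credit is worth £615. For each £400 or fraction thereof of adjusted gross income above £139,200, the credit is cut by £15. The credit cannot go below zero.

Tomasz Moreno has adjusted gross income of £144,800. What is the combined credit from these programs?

Veteran's Credit: £144,800 is below the £150,900 cutoff, so the full £6,825 applies.
Tuition Credit: income exceeds £139,200 by £5,600, which is 14 full-or-partial £400 increments; reduction = 14 × £15 = £210, leaving £405.
Total: £6,825 + £405 = £7,230.

£7,230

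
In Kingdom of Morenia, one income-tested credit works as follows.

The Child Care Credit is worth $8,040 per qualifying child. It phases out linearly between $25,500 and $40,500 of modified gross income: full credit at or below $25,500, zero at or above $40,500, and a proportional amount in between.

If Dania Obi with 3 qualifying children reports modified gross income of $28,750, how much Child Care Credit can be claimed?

$18,894

Child Care Credit: base = 3 × $8,040 = $24,120. $28,750 is $3,250 into a $15,000 phase-out range, leaving 11,750/15,000 of the credit: $24,120 × 11,750/15,000 = $18,894.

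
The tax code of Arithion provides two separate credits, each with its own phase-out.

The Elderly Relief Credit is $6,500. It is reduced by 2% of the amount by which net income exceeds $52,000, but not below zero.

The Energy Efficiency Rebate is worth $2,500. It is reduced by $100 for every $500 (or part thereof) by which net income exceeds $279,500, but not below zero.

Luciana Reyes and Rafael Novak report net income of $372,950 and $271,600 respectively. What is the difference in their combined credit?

$4,527

Luciana ($372,950): Elderly Relief Credit: 2% of the $320,950 excess over $52,000 is $6,419; credit = $6,500 − $6,419 = $81. Energy Efficiency Rebate: income exceeds $279,500 by $93,450 → 187 increments × $100 = $18,700 ≥ base, so the credit is $0. total $81 + $0 = $81
Rafael ($271,600): Elderly Relief Credit: 2% of the $219,600 excess over $52,000 is $4,392; credit = $6,500 − $4,392 = $2,108. Energy Efficiency Rebate: $271,600 is at or below the $279,500 threshold, so the full $2,500 applies. total $2,108 + $2,500 = $4,608
Difference: |$81 − $4,608| = $4,527.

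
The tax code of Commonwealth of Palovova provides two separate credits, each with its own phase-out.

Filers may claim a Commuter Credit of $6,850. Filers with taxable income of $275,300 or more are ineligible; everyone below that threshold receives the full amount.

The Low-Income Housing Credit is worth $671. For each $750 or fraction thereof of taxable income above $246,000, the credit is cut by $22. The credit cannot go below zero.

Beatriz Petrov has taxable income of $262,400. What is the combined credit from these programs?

Commuter Credit: $262,400 is below the $275,300 cutoff, so the full $6,850 applies.
Low-Income Housing Credit: income exceeds $246,000 by $16,400, which is 22 full-or-partial $750 increments; reduction = 22 × $22 = $484, leaving $187.
Total: $6,850 + $187 = $7,037.

$7,037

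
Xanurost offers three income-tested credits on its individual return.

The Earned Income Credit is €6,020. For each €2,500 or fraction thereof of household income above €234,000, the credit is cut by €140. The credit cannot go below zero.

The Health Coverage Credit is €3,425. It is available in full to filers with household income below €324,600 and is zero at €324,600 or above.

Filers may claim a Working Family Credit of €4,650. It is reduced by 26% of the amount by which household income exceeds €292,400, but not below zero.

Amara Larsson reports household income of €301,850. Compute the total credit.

€7,718

Earned Income Credit: income exceeds €234,000 by €67,850, which is 28 full-or-partial €2,500 increments; reduction = 28 × €140 = €3,920, leaving €2,100.
Health Coverage Credit: €301,850 is below the €324,600 cutoff, so the full €3,425 applies.
Working Family Credit: 26% of the €9,450 excess over €292,400 is €2,457; credit = €4,650 − €2,457 = €2,193.
Total: €2,100 + €3,425 + €2,193 = €7,718.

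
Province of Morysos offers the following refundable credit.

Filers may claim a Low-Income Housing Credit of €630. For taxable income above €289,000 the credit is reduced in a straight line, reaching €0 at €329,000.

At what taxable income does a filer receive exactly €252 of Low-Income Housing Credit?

€313,000

€252 is 252/630 of the full €630, so 378/630 of the €40,000 range has been used: income = €289,000 + €40,000 × 378/630 = €313,000.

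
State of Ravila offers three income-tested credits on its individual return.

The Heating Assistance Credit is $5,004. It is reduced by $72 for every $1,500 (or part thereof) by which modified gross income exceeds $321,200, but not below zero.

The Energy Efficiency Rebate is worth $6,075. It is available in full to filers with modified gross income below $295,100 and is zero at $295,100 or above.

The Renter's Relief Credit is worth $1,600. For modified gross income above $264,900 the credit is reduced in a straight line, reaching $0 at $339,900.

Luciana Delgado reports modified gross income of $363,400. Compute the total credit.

Heating Assistance Credit: income exceeds $321,200 by $42,200, which is 29 full-or-partial $1,500 increments; reduction = 29 × $72 = $2,088, leaving $2,916.
Energy Efficiency Rebate: $363,400 meets or exceeds the $295,100 cutoff, so the credit is $0.
Renter's Relief Credit: $363,400 is at or above $339,900, so the credit is $0.
Total: $2,916 + $0 + $0 = $2,916.

$2,916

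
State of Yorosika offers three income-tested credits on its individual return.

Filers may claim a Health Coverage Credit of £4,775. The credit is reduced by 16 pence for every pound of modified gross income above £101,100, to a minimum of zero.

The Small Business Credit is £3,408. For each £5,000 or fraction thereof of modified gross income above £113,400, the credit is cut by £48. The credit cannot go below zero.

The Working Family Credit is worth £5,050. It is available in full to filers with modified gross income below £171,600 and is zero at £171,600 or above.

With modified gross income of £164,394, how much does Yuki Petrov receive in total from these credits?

£7,930

Health Coverage Credit: 16% of the £63,294 excess over £101,100 is £10,127.04 ≥ base, so the credit is £0.
Small Business Credit: income exceeds £113,400 by £50,994, which is 11 full-or-partial £5,000 increments; reduction = 11 × £48 = £528, leaving £2,880.
Working Family Credit: £164,394 is below the £171,600 cutoff, so the full £5,050 applies.
Total: £0 + £2,880 + £5,050 = £7,930.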